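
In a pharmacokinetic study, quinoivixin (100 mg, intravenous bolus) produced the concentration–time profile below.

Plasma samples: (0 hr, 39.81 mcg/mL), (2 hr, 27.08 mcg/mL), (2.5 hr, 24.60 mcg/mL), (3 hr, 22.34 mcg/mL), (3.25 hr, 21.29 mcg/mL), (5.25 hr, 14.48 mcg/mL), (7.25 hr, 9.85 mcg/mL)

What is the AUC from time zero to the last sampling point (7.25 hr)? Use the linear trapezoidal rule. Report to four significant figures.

AUC = 157.1 mcg/mL·hr

Trapezoidal AUC_0→7.25:
  [0→2]: (39.81+27.08)/2 × 2 = 66.89
  [2→2.5]: (27.08+24.60)/2 × 0.5 = 12.92
  [2.5→3]: (24.60+22.34)/2 × 0.5 = 11.735
  [3→3.25]: (22.34+21.29)/2 × 0.25 = 5.45375
  [3.25→5.25]: (21.29+14.48)/2 × 2 = 35.77
  [5.25→7.25]: (14.48+9.85)/2 × 2 = 24.33
  Sum = 157.09875 mcg/mL·hr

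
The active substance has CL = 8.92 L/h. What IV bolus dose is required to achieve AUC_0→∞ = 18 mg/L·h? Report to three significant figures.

Dose_iv = CL × AUC_0→∞
     = 8.92 × 18 = 160.56 mg

Dose = 161 mg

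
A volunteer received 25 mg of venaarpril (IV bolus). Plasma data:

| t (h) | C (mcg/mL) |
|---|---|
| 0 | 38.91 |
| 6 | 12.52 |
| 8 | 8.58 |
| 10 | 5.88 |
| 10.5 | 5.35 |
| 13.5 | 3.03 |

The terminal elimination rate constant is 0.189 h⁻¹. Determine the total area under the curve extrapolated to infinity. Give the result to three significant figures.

Trapezoidal AUC_0→13.5:
  [0→6]: (38.91+12.52)/2 × 6 = 154.29
  [6→8]: (12.52+8.58)/2 × 2 = 21.1
  [8→10]: (8.58+5.88)/2 × 2 = 14.46
  [10→10.5]: (5.88+5.35)/2 × 0.5 = 2.8075
  [10.5→13.5]: (5.35+3.03)/2 × 3 = 12.57
  Sum = 205.2275 mcg/mL·h
Extrapolated tail: C_last / k_e = 3.03 / 0.189 = 16.032
AUC_0→∞ = 205.2275 + 16.032 = 221.2595 mcg/mL·h

AUC = 221 mcg/mL·h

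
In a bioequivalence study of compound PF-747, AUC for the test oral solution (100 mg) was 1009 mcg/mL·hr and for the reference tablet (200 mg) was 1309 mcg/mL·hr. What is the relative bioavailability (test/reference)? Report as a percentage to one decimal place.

F_rel = (AUC_test/D_test) / (AUC_ref/D_ref)
      = (1009/100) / (1309/200)
      = 10.09 / 6.545 = 1.5416 = 154.16%

F_rel = 154.2%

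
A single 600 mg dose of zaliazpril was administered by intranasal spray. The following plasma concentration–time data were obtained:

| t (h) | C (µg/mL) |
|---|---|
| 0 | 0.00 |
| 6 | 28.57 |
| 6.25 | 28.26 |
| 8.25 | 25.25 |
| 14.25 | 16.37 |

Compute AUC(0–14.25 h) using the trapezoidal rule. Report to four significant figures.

Trapezoidal AUC_0→14.25:
  [0→6]: (0.00+28.57)/2 × 6 = 85.71
  [6→6.25]: (28.57+28.26)/2 × 0.25 = 7.10375
  [6.25→8.25]: (28.26+25.25)/2 × 2 = 53.51
  [8.25→14.25]: (25.25+16.37)/2 × 6 = 124.86
  Sum = 271.18375 µg/mL·h

AUC = 271.2 µg/mL·h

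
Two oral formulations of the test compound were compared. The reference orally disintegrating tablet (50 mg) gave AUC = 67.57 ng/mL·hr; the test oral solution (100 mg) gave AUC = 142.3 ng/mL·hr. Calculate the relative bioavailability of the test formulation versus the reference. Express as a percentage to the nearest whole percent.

F_rel = 105%

F_rel = (AUC_test/D_test) / (AUC_ref/D_ref)
      = (142.3/100) / (67.57/50)
      = 1.423 / 1.3514 = 1.0530 = 105.30%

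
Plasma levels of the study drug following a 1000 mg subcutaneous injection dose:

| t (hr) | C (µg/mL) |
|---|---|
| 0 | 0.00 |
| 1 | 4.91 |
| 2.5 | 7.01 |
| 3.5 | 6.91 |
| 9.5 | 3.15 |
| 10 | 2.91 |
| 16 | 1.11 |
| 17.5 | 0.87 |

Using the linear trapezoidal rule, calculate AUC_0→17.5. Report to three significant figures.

AUC = 63.6 µg/mL·hr

Trapezoidal AUC_0→17.5:
  [0→1]: (0.00+4.91)/2 × 1 = 2.455
  [1→2.5]: (4.91+7.01)/2 × 1.5 = 8.94
  [2.5→3.5]: (7.01+6.91)/2 × 1 = 6.96
  [3.5→9.5]: (6.91+3.15)/2 × 6 = 30.18
  [9.5→10]: (3.15+2.91)/2 × 0.5 = 1.515
  [10→16]: (2.91+1.11)/2 × 6 = 12.06
  [16→17.5]: (1.11+0.87)/2 × 1.5 = 1.485
  Sum = 63.595 µg/mL·hr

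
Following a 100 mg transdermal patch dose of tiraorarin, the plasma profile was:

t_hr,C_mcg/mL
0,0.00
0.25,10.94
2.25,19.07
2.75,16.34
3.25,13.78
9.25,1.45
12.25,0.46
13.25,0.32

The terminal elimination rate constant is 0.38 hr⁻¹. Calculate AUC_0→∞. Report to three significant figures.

AUC = 97.5 mcg/mL·hr

Trapezoidal AUC_0→13.25:
  [0→0.25]: (0.00+10.94)/2 × 0.25 = 1.3675
  [0.25→2.25]: (10.94+19.07)/2 × 2 = 30.01
  [2.25→2.75]: (19.07+16.34)/2 × 0.5 = 8.8525
  [2.75→3.25]: (16.34+13.78)/2 × 0.5 = 7.53
  [3.25→9.25]: (13.78+1.45)/2 × 6 = 45.69
  [9.25→12.25]: (1.45+0.46)/2 × 3 = 2.865
  [12.25→13.25]: (0.46+0.32)/2 × 1 = 0.39
  Sum = 96.705 mcg/mL·hr
Extrapolated tail: C_last / k_e = 0.32 / 0.38 = 0.842
AUC_0→∞ = 96.705 + 0.842 = 97.547 mcg/mL·hr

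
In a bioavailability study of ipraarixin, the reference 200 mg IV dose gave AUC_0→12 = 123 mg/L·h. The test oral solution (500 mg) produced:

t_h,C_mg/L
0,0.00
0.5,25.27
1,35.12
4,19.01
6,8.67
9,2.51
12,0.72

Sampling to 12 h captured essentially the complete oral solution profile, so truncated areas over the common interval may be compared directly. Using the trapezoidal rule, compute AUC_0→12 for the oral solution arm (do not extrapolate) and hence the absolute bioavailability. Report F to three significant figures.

F = 0.494

Trapezoidal AUC_0→12 (oral solution):
  [0→0.5]: (0.00+25.27)/2 × 0.5 = 6.3175
  [0.5→1]: (25.27+35.12)/2 × 0.5 = 15.0975
  [1→4]: (35.12+19.01)/2 × 3 = 81.195
  [4→6]: (19.01+8.67)/2 × 2 = 27.68
  [6→9]: (8.67+2.51)/2 × 3 = 16.77
  [9→12]: (2.51+0.72)/2 × 3 = 4.845
  Sum = 151.905 mg/L·h
F = (AUC_ev/D_ev)/(AUC_iv/D_iv) = (151.905/500)/(123/200) = 0.30381/0.615 = 0.4940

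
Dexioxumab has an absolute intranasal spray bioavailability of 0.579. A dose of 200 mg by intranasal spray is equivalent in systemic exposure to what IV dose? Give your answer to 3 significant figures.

D_iv = 116 mg

Systemic exposure from an extravascular dose = F × D_ev, so the equivalent IV dose is F × D_ev.
D_iv = F × D_ev = 0.579 × 200 = 115.8 mg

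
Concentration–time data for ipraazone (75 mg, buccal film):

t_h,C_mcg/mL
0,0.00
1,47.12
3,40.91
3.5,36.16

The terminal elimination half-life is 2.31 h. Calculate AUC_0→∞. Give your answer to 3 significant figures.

Trapezoidal AUC_0→3.5:
  [0→1]: (0.00+47.12)/2 × 1 = 23.56
  [1→3]: (47.12+40.91)/2 × 2 = 88.03
  [3→3.5]: (40.91+36.16)/2 × 0.5 = 19.2675
  Sum = 130.8575 mcg/mL·h
k_e = ln2 / t½ = 0.693147 / 2.31 = 0.3001 h^-1
Extrapolated tail: C_last / k_e = 36.16 / 0.3001 = 120.493
AUC_0→∞ = 130.8575 + 120.493 = 251.3505 mcg/mL·h

AUC = 251 mcg/mL·h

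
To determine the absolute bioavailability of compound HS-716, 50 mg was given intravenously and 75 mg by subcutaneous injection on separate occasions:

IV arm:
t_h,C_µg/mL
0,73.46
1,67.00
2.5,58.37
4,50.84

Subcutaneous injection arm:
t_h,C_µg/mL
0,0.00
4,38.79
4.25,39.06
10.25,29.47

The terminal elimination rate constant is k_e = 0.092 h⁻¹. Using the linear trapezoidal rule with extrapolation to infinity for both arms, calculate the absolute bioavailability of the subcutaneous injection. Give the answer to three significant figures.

F = 0.512

Trapezoidal AUC_0→4 (IV):
  [0→1]: (73.46+67.00)/2 × 1 = 70.23
  [1→2.5]: (67.00+58.37)/2 × 1.5 = 94.0275
  [2.5→4]: (58.37+50.84)/2 × 1.5 = 81.9075
  Sum = 246.165 µg/mL·h
IV tail: 50.84/0.092 = 552.609; AUC_iv,0→∞ = 246.165 + 552.609 = 798.774 µg/mL·h
Trapezoidal AUC_0→10.25 (subcutaneous injection):
  [0→4]: (0.00+38.79)/2 × 4 = 77.58
  [4→4.25]: (38.79+39.06)/2 × 0.25 = 9.73125
  [4.25→10.25]: (39.06+29.47)/2 × 6 = 205.59
  Sum = 292.90125 µg/mL·h
subcutaneous injection tail: 29.47/0.092 = 320.326; AUC_ev,0→∞ = 292.90125 + 320.326 = 613.22725 µg/mL·h
F = (AUC_ev/D_ev)/(AUC_iv/D_iv) = (613.22725/75)/(798.774/50) = 8.17636/15.97548 = 0.5118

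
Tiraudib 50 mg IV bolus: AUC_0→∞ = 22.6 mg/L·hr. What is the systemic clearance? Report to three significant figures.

CL = Dose_iv / AUC_0→∞
   = 50 / 22.6 = 2.21239 L/hr

CL = 2.21 L/hr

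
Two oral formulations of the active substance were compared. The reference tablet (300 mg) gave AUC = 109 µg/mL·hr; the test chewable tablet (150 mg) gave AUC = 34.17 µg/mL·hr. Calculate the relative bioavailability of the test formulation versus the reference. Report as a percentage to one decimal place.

F_rel = (AUC_test/D_test) / (AUC_ref/D_ref)
      = (34.17/150) / (109/300)
      = 0.2278 / 0.363333 = 0.6270 = 62.70%

F_rel = 62.7%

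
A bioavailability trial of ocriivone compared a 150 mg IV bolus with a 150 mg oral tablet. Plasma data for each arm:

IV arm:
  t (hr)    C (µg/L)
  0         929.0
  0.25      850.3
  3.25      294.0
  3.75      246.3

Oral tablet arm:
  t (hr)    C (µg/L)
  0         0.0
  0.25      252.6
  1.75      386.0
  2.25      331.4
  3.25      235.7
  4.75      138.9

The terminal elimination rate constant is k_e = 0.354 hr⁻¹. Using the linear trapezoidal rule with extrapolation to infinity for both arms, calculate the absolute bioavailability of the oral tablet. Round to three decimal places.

Trapezoidal AUC_0→3.75 (IV):
  [0→0.25]: (929.0+850.3)/2 × 0.25 = 222.4125
  [0.25→3.25]: (850.3+294.0)/2 × 3 = 1716.45
  [3.25→3.75]: (294.0+246.3)/2 × 0.5 = 135.075
  Sum = 2073.9375 µg/L·hr
IV tail: 246.3/0.354 = 695.763; AUC_iv,0→∞ = 2073.9375 + 695.763 = 2769.7005 µg/L·hr
Trapezoidal AUC_0→4.75 (oral tablet):
  [0→0.25]: (0.0+252.6)/2 × 0.25 = 31.575
  [0.25→1.75]: (252.6+386.0)/2 × 1.5 = 478.95
  [1.75→2.25]: (386.0+331.4)/2 × 0.5 = 179.35
  [2.25→3.25]: (331.4+235.7)/2 × 1 = 283.55
  [3.25→4.75]: (235.7+138.9)/2 × 1.5 = 280.95
  Sum = 1254.375 µg/L·hr
oral tablet tail: 138.9/0.354 = 392.373; AUC_ev,0→∞ = 1254.375 + 392.373 = 1646.748 µg/L·hr
F = (AUC_ev/D_ev)/(AUC_iv/D_iv) = (1646.748/150)/(2769.7005/150) = 10.97832/18.46467 = 0.5946

F = 0.595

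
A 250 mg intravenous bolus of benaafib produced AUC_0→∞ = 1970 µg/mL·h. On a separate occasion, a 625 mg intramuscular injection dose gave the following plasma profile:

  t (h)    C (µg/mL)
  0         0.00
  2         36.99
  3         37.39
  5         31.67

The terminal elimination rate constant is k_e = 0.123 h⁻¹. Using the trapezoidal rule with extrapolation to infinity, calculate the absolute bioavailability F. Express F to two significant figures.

F = 0.081

Trapezoidal AUC_0→5 (intramuscular injection):
  [0→2]: (0.00+36.99)/2 × 2 = 36.99
  [2→3]: (36.99+37.39)/2 × 1 = 37.19
  [3→5]: (37.39+31.67)/2 × 2 = 69.06
  Sum = 143.24 µg/mL·h
Tail: C_last/k_e = 31.67/0.123 = 257.480
AUC_0→∞ (intramuscular injection) = 143.24 + 257.480 = 400.72 µg/mL·h
F = (AUC_ev/D_ev)/(AUC_iv/D_iv) = (400.72/625)/(1970/250) = 0.641152/7.88 = 0.0814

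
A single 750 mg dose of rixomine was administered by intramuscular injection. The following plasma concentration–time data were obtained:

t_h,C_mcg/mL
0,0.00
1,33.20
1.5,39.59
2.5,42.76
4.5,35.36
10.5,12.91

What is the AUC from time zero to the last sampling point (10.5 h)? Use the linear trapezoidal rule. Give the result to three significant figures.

AUC = 299 mcg/mL·h

Trapezoidal AUC_0→10.5:
  [0→1]: (0.00+33.20)/2 × 1 = 16.6
  [1→1.5]: (33.20+39.59)/2 × 0.5 = 18.1975
  [1.5→2.5]: (39.59+42.76)/2 × 1 = 41.175
  [2.5→4.5]: (42.76+35.36)/2 × 2 = 78.12
  [4.5→10.5]: (35.36+12.91)/2 × 6 = 144.81
  Sum = 298.9025 mcg/mL·h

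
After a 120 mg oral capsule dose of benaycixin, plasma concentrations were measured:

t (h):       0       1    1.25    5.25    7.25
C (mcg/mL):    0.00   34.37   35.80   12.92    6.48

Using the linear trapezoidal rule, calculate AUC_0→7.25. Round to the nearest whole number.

AUC = 143 mcg/mL·h

Trapezoidal AUC_0→7.25:
  [0→1]: (0.00+34.37)/2 × 1 = 17.185
  [1→1.25]: (34.37+35.80)/2 × 0.25 = 8.77125
  [1.25→5.25]: (35.80+12.92)/2 × 4 = 97.44
  [5.25→7.25]: (12.92+6.48)/2 × 2 = 19.4
  Sum = 142.79625 mcg/mL·h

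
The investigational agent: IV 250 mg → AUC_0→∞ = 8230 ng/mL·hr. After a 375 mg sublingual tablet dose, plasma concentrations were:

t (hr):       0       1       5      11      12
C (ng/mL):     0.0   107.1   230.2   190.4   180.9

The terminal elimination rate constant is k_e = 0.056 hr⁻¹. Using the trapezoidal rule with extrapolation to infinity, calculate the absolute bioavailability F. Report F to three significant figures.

F = 0.438

Trapezoidal AUC_0→12 (sublingual tablet):
  [0→1]: (0.0+107.1)/2 × 1 = 53.55
  [1→5]: (107.1+230.2)/2 × 4 = 674.6
  [5→11]: (230.2+190.4)/2 × 6 = 1261.8
  [11→12]: (190.4+180.9)/2 × 1 = 185.65
  Sum = 2175.6 ng/mL·hr
Tail: C_last/k_e = 180.9/0.056 = 3230.357
AUC_0→∞ (sublingual tablet) = 2175.6 + 3230.357 = 5405.957 ng/mL·hr
F = (AUC_ev/D_ev)/(AUC_iv/D_iv) = (5405.957/375)/(8230/250) = 14.4159/32.92 = 0.4379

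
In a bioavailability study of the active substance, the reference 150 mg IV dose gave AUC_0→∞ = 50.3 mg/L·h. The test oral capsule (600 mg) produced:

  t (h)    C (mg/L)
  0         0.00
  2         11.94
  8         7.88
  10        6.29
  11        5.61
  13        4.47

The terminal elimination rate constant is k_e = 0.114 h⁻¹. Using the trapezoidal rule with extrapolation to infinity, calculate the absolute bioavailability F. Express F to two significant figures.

Trapezoidal AUC_0→13 (oral capsule):
  [0→2]: (0.00+11.94)/2 × 2 = 11.94
  [2→8]: (11.94+7.88)/2 × 6 = 59.46
  [8→10]: (7.88+6.29)/2 × 2 = 14.17
  [10→11]: (6.29+5.61)/2 × 1 = 5.95
  [11→13]: (5.61+4.47)/2 × 2 = 10.08
  Sum = 101.6 mg/L·h
Tail: C_last/k_e = 4.47/0.114 = 39.211
AUC_0→∞ (oral capsule) = 101.6 + 39.211 = 140.811 mg/L·h
F = (AUC_ev/D_ev)/(AUC_iv/D_iv) = (140.811/600)/(50.3/150) = 0.234685/0.335333 = 0.6999

F = 0.70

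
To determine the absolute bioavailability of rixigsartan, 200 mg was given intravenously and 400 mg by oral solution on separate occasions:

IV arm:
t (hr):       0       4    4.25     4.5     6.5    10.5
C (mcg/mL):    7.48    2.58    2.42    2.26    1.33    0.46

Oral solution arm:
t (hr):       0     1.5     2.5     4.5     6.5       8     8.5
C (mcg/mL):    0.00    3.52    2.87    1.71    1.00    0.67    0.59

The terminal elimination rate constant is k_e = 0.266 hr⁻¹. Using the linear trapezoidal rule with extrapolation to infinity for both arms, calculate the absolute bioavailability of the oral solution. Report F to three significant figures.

Trapezoidal AUC_0→10.5 (IV):
  [0→4]: (7.48+2.58)/2 × 4 = 20.12
  [4→4.25]: (2.58+2.42)/2 × 0.25 = 0.625
  [4.25→4.5]: (2.42+2.26)/2 × 0.25 = 0.585
  [4.5→6.5]: (2.26+1.33)/2 × 2 = 3.59
  [6.5→10.5]: (1.33+0.46)/2 × 4 = 3.58
  Sum = 28.5 mcg/mL·hr
IV tail: 0.46/0.266 = 1.729; AUC_iv,0→∞ = 28.5 + 1.729 = 30.229 mcg/mL·hr
Trapezoidal AUC_0→8.5 (oral solution):
  [0→1.5]: (0.00+3.52)/2 × 1.5 = 2.64
  [1.5→2.5]: (3.52+2.87)/2 × 1 = 3.195
  [2.5→4.5]: (2.87+1.71)/2 × 2 = 4.58
  [4.5→6.5]: (1.71+1.00)/2 × 2 = 2.71
  [6.5→8]: (1.00+0.67)/2 × 1.5 = 1.2525
  [8→8.5]: (0.67+0.59)/2 × 0.5 = 0.315
  Sum = 14.6925 mcg/mL·hr
oral solution tail: 0.59/0.266 = 2.218; AUC_ev,0→∞ = 14.6925 + 2.218 = 16.9105 mcg/mL·hr
F = (AUC_ev/D_ev)/(AUC_iv/D_iv) = (16.9105/400)/(30.229/200) = 0.04227625/0.151145 = 0.2797

F = 0.280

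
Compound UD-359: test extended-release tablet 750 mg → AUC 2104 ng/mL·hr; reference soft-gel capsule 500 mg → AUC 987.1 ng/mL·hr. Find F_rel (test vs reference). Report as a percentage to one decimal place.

F_rel = 142.1%

F_rel = (AUC_test/D_test) / (AUC_ref/D_ref)
      = (2104/750) / (987.1/500)
      = 2.80533 / 1.9742 = 1.4210 = 142.10%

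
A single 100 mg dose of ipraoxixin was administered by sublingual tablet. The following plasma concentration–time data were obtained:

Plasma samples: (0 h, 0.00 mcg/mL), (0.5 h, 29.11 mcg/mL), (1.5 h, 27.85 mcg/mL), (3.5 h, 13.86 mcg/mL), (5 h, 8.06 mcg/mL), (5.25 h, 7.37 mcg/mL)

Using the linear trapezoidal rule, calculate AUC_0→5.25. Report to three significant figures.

AUC = 95.8 mcg/mL·h

Trapezoidal AUC_0→5.25:
  [0→0.5]: (0.00+29.11)/2 × 0.5 = 7.2775
  [0.5→1.5]: (29.11+27.85)/2 × 1 = 28.48
  [1.5→3.5]: (27.85+13.86)/2 × 2 = 41.71
  [3.5→5]: (13.86+8.06)/2 × 1.5 = 16.44
  [5→5.25]: (8.06+7.37)/2 × 0.25 = 1.92875
  Sum = 95.83625 mcg/mL·h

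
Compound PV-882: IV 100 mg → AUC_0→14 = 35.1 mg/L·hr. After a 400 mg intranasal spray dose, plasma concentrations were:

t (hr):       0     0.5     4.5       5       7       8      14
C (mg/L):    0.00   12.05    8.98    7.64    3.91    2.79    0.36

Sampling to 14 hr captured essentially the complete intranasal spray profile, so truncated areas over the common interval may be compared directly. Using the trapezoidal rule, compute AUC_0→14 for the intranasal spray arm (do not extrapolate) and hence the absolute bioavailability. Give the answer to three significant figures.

F = 0.524

Trapezoidal AUC_0→14 (intranasal spray):
  [0→0.5]: (0.00+12.05)/2 × 0.5 = 3.0125
  [0.5→4.5]: (12.05+8.98)/2 × 4 = 42.06
  [4.5→5]: (8.98+7.64)/2 × 0.5 = 4.155
  [5→7]: (7.64+3.91)/2 × 2 = 11.55
  [7→8]: (3.91+2.79)/2 × 1 = 3.35
  [8→14]: (2.79+0.36)/2 × 6 = 9.45
  Sum = 73.5775 mg/L·hr
F = (AUC_ev/D_ev)/(AUC_iv/D_iv) = (73.5775/400)/(35.1/100) = 0.18394375/0.351 = 0.5241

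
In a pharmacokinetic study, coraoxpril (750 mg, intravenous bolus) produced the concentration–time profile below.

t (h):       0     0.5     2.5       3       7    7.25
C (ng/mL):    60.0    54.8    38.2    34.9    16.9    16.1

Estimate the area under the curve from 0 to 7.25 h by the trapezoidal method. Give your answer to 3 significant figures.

Trapezoidal AUC_0→7.25:
  [0→0.5]: (60.0+54.8)/2 × 0.5 = 28.7
  [0.5→2.5]: (54.8+38.2)/2 × 2 = 93.0
  [2.5→3]: (38.2+34.9)/2 × 0.5 = 18.275
  [3→7]: (34.9+16.9)/2 × 4 = 103.6
  [7→7.25]: (16.9+16.1)/2 × 0.25 = 4.125
  Sum = 247.7 ng/mL·h

AUC = 248 ng/mL·h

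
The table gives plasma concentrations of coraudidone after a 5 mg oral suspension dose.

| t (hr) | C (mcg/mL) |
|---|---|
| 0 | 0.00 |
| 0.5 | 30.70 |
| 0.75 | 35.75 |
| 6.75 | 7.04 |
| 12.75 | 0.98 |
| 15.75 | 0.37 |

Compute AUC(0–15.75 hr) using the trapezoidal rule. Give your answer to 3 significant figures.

AUC = 170 mcg/mL·hr

Trapezoidal AUC_0→15.75:
  [0→0.5]: (0.00+30.70)/2 × 0.5 = 7.675
  [0.5→0.75]: (30.70+35.75)/2 × 0.25 = 8.30625
  [0.75→6.75]: (35.75+7.04)/2 × 6 = 128.37
  [6.75→12.75]: (7.04+0.98)/2 × 6 = 24.06
  [12.75→15.75]: (0.98+0.37)/2 × 3 = 2.025
  Sum = 170.43625 mcg/mL·hr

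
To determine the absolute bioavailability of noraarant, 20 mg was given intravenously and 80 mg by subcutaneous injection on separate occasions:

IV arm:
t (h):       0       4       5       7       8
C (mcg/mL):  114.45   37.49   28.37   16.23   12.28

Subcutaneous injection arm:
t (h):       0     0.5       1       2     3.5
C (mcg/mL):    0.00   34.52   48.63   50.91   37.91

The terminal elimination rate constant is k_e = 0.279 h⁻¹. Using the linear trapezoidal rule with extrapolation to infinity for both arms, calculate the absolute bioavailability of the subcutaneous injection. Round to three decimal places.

Trapezoidal AUC_0→8 (IV):
  [0→4]: (114.45+37.49)/2 × 4 = 303.88
  [4→5]: (37.49+28.37)/2 × 1 = 32.93
  [5→7]: (28.37+16.23)/2 × 2 = 44.6
  [7→8]: (16.23+12.28)/2 × 1 = 14.255
  Sum = 395.665 mcg/mL·h
IV tail: 12.28/0.279 = 44.014; AUC_iv,0→∞ = 395.665 + 44.014 = 439.679 mcg/mL·h
Trapezoidal AUC_0→3.5 (subcutaneous injection):
  [0→0.5]: (0.00+34.52)/2 × 0.5 = 8.63
  [0.5→1]: (34.52+48.63)/2 × 0.5 = 20.7875
  [1→2]: (48.63+50.91)/2 × 1 = 49.77
  [2→3.5]: (50.91+37.91)/2 × 1.5 = 66.615
  Sum = 145.8025 mcg/mL·h
subcutaneous injection tail: 37.91/0.279 = 135.878; AUC_ev,0→∞ = 145.8025 + 135.878 = 281.6805 mcg/mL·h
F = (AUC_ev/D_ev)/(AUC_iv/D_iv) = (281.6805/80)/(439.679/20) = 3.52101/21.98395 = 0.1602

F = 0.160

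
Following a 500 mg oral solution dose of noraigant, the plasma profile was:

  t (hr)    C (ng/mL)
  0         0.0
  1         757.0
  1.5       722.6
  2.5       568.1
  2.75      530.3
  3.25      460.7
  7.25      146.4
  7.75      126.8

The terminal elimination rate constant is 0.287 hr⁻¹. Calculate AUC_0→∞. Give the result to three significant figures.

Trapezoidal AUC_0→7.75:
  [0→1]: (0.0+757.0)/2 × 1 = 378.5
  [1→1.5]: (757.0+722.6)/2 × 0.5 = 369.9
  [1.5→2.5]: (722.6+568.1)/2 × 1 = 645.35
  [2.5→2.75]: (568.1+530.3)/2 × 0.25 = 137.3
  [2.75→3.25]: (530.3+460.7)/2 × 0.5 = 247.75
  [3.25→7.25]: (460.7+146.4)/2 × 4 = 1214.2
  [7.25→7.75]: (146.4+126.8)/2 × 0.5 = 68.3
  Sum = 3061.3 ng/mL·hr
Extrapolated tail: C_last / k_e = 126.8 / 0.287 = 441.812
AUC_0→∞ = 3061.3 + 441.812 = 3503.112 ng/mL·hr

AUC = 3500 ng/mL·hr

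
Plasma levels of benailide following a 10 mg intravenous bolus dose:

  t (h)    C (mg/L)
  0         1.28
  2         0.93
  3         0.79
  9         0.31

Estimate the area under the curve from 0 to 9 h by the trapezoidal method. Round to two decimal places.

Trapezoidal AUC_0→9:
  [0→2]: (1.28+0.93)/2 × 2 = 2.21
  [2→3]: (0.93+0.79)/2 × 1 = 0.86
  [3→9]: (0.79+0.31)/2 × 6 = 3.3
  Sum = 6.37 mg/L·h

AUC = 6.37 mg/L·h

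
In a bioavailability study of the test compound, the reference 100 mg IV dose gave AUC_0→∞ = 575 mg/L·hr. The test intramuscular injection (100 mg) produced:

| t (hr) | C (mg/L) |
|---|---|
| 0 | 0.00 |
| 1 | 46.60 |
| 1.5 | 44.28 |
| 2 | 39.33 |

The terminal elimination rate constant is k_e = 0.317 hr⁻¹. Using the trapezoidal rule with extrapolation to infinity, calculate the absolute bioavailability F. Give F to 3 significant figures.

Trapezoidal AUC_0→2 (intramuscular injection):
  [0→1]: (0.00+46.60)/2 × 1 = 23.3
  [1→1.5]: (46.60+44.28)/2 × 0.5 = 22.72
  [1.5→2]: (44.28+39.33)/2 × 0.5 = 20.9025
  Sum = 66.9225 mg/L·hr
Tail: C_last/k_e = 39.33/0.317 = 124.069
AUC_0→∞ (intramuscular injection) = 66.9225 + 124.069 = 190.9915 mg/L·hr
F = (AUC_ev/D_ev)/(AUC_iv/D_iv) = (190.9915/100)/(575/100) = 1.909915/5.75 = 0.3322

F = 0.332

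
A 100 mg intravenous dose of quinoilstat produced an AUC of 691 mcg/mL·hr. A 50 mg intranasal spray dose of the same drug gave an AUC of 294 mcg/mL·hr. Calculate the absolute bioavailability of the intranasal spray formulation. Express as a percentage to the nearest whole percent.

F = 85%

F = (AUC_ev / D_ev) / (AUC_iv / D_iv)
  = (294/50) / (691/100)
  = 5.88 / 6.91 = 0.8509
  = 85.09%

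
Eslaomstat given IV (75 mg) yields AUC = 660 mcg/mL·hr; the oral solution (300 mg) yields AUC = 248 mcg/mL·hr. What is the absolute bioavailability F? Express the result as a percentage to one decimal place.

F = 9.4%

F = (AUC_ev / D_ev) / (AUC_iv / D_iv)
  = (248/300) / (660/75)
  = 0.826667 / 8.8 = 0.0939
  = 9.39%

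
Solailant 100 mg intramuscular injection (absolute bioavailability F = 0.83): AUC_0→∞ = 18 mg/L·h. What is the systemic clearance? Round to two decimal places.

CL = 4.61 L/h

CL = F × Dose / AUC_0→∞
   = 0.83 × 100 / 18 = 4.61111 L/h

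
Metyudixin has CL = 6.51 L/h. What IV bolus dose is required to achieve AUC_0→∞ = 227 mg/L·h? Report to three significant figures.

Dose_iv = CL × AUC_0→∞
     = 6.51 × 227 = 1477.77 mg

Dose = 1480 mg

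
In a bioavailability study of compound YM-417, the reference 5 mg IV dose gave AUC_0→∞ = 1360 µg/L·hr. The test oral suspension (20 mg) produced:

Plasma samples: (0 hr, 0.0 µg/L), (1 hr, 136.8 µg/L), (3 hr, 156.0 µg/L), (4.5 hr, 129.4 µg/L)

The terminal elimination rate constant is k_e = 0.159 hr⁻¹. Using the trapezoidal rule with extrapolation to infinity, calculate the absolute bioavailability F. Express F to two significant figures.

F = 0.26

Trapezoidal AUC_0→4.5 (oral suspension):
  [0→1]: (0.0+136.8)/2 × 1 = 68.4
  [1→3]: (136.8+156.0)/2 × 2 = 292.8
  [3→4.5]: (156.0+129.4)/2 × 1.5 = 214.05
  Sum = 575.25 µg/L·hr
Tail: C_last/k_e = 129.4/0.159 = 813.836
AUC_0→∞ (oral suspension) = 575.25 + 813.836 = 1389.086 µg/L·hr
F = (AUC_ev/D_ev)/(AUC_iv/D_iv) = (1389.086/20)/(1360/5) = 69.4543/272 = 0.2553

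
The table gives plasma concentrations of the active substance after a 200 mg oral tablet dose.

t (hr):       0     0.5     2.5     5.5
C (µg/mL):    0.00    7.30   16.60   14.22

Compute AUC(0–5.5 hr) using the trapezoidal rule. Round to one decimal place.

AUC = 72.0 µg/mL·hr

Trapezoidal AUC_0→5.5:
  [0→0.5]: (0.00+7.30)/2 × 0.5 = 1.825
  [0.5→2.5]: (7.30+16.60)/2 × 2 = 23.9
  [2.5→5.5]: (16.60+14.22)/2 × 3 = 46.23
  Sum = 71.955 µg/mL·hr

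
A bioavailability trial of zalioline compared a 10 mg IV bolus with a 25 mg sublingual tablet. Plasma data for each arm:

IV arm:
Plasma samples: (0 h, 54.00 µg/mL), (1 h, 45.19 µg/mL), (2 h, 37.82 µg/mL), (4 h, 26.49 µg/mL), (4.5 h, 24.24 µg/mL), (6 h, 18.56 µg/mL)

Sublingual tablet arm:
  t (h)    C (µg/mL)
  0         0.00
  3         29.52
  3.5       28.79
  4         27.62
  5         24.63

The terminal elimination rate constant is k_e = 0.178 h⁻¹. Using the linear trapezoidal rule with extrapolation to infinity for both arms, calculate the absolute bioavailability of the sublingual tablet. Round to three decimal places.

F = 0.312

Trapezoidal AUC_0→6 (IV):
  [0→1]: (54.00+45.19)/2 × 1 = 49.595
  [1→2]: (45.19+37.82)/2 × 1 = 41.505
  [2→4]: (37.82+26.49)/2 × 2 = 64.31
  [4→4.5]: (26.49+24.24)/2 × 0.5 = 12.6825
  [4.5→6]: (24.24+18.56)/2 × 1.5 = 32.1
  Sum = 200.1925 µg/mL·h
IV tail: 18.56/0.178 = 104.270; AUC_iv,0→∞ = 200.1925 + 104.270 = 304.4625 µg/mL·h
Trapezoidal AUC_0→5 (sublingual tablet):
  [0→3]: (0.00+29.52)/2 × 3 = 44.28
  [3→3.5]: (29.52+28.79)/2 × 0.5 = 14.5775
  [3.5→4]: (28.79+27.62)/2 × 0.5 = 14.1025
  [4→5]: (27.62+24.63)/2 × 1 = 26.125
  Sum = 99.085 µg/mL·h
sublingual tablet tail: 24.63/0.178 = 138.371; AUC_ev,0→∞ = 99.085 + 138.371 = 237.456 µg/mL·h
F = (AUC_ev/D_ev)/(AUC_iv/D_iv) = (237.456/25)/(304.4625/10) = 9.49824/30.44625 = 0.3120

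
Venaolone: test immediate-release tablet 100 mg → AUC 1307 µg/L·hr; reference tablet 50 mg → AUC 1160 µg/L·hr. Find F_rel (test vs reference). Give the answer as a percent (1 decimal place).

F_rel = (AUC_test/D_test) / (AUC_ref/D_ref)
      = (1307/100) / (1160/50)
      = 13.07 / 23.2 = 0.5634 = 56.34%

F_rel = 56.3%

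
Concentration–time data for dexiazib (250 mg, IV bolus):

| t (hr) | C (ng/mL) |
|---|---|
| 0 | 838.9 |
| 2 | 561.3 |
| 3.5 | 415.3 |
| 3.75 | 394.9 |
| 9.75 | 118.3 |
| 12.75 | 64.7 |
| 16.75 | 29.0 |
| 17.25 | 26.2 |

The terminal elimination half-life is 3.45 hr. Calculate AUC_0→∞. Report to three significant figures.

Trapezoidal AUC_0→17.25:
  [0→2]: (838.9+561.3)/2 × 2 = 1400.2
  [2→3.5]: (561.3+415.3)/2 × 1.5 = 732.45
  [3.5→3.75]: (415.3+394.9)/2 × 0.25 = 101.275
  [3.75→9.75]: (394.9+118.3)/2 × 6 = 1539.6
  [9.75→12.75]: (118.3+64.7)/2 × 3 = 274.5
  [12.75→16.75]: (64.7+29.0)/2 × 4 = 187.4
  [16.75→17.25]: (29.0+26.2)/2 × 0.5 = 13.8
  Sum = 4249.225 ng/mL·hr
k_e = ln2 / t½ = 0.693147 / 3.45 = 0.2009 hr^-1
Extrapolated tail: C_last / k_e = 26.2 / 0.2009 = 130.413
AUC_0→∞ = 4249.225 + 130.413 = 4379.638 ng/mL·hr

AUC = 4380 ng/mL·hr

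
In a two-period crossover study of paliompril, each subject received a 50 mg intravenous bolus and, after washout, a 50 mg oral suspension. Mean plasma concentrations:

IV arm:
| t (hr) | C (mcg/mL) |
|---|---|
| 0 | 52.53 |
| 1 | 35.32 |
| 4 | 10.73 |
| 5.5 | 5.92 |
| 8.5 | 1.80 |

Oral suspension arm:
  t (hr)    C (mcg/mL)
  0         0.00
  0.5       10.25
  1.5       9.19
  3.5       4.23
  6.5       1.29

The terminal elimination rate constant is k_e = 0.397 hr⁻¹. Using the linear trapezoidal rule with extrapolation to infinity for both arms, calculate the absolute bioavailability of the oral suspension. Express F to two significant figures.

F = 0.26

Trapezoidal AUC_0→8.5 (IV):
  [0→1]: (52.53+35.32)/2 × 1 = 43.925
  [1→4]: (35.32+10.73)/2 × 3 = 69.075
  [4→5.5]: (10.73+5.92)/2 × 1.5 = 12.4875
  [5.5→8.5]: (5.92+1.80)/2 × 3 = 11.58
  Sum = 137.0675 mcg/mL·hr
IV tail: 1.80/0.397 = 4.534; AUC_iv,0→∞ = 137.0675 + 4.534 = 141.6015 mcg/mL·hr
Trapezoidal AUC_0→6.5 (oral suspension):
  [0→0.5]: (0.00+10.25)/2 × 0.5 = 2.5625
  [0.5→1.5]: (10.25+9.19)/2 × 1 = 9.72
  [1.5→3.5]: (9.19+4.23)/2 × 2 = 13.42
  [3.5→6.5]: (4.23+1.29)/2 × 3 = 8.28
  Sum = 33.9825 mcg/mL·hr
oral suspension tail: 1.29/0.397 = 3.249; AUC_ev,0→∞ = 33.9825 + 3.249 = 37.2315 mcg/mL·hr
F = (AUC_ev/D_ev)/(AUC_iv/D_iv) = (37.2315/50)/(141.6015/50) = 0.74463/2.83203 = 0.2629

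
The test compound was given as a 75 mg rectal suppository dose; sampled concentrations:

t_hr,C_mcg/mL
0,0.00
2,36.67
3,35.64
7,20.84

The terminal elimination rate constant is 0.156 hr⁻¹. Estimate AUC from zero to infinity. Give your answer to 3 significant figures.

AUC = 319 mcg/mL·hr

Trapezoidal AUC_0→7:
  [0→2]: (0.00+36.67)/2 × 2 = 36.67
  [2→3]: (36.67+35.64)/2 × 1 = 36.155
  [3→7]: (35.64+20.84)/2 × 4 = 112.96
  Sum = 185.785 mcg/mL·hr
Extrapolated tail: C_last / k_e = 20.84 / 0.156 = 133.590
AUC_0→∞ = 185.785 + 133.590 = 319.375 mcg/mL·hr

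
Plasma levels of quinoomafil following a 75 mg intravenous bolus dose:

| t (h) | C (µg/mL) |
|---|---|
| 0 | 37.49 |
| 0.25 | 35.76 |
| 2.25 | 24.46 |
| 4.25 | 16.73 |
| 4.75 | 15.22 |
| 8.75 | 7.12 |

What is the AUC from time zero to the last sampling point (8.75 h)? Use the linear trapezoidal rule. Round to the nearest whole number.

Trapezoidal AUC_0→8.75:
  [0→0.25]: (37.49+35.76)/2 × 0.25 = 9.15625
  [0.25→2.25]: (35.76+24.46)/2 × 2 = 60.22
  [2.25→4.25]: (24.46+16.73)/2 × 2 = 41.19
  [4.25→4.75]: (16.73+15.22)/2 × 0.5 = 7.9875
  [4.75→8.75]: (15.22+7.12)/2 × 4 = 44.68
  Sum = 163.23375 µg/mL·h

AUC = 163 µg/mL·h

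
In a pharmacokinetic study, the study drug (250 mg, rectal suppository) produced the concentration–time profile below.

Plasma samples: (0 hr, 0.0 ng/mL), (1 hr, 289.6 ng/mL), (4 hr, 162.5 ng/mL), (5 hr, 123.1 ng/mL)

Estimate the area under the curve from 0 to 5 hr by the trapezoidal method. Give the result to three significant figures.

Trapezoidal AUC_0→5:
  [0→1]: (0.0+289.6)/2 × 1 = 144.8
  [1→4]: (289.6+162.5)/2 × 3 = 678.15
  [4→5]: (162.5+123.1)/2 × 1 = 142.8
  Sum = 965.75 ng/mL·hr

AUC = 966 ng/mL·hr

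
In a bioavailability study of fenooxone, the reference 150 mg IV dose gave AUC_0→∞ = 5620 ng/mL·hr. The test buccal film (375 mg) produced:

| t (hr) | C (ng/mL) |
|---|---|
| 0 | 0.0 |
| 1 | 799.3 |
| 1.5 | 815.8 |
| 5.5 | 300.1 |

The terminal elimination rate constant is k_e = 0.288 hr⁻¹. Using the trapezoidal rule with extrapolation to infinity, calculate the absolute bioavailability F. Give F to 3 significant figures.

F = 0.290

Trapezoidal AUC_0→5.5 (buccal film):
  [0→1]: (0.0+799.3)/2 × 1 = 399.65
  [1→1.5]: (799.3+815.8)/2 × 0.5 = 403.775
  [1.5→5.5]: (815.8+300.1)/2 × 4 = 2231.8
  Sum = 3035.225 ng/mL·hr
Tail: C_last/k_e = 300.1/0.288 = 1042.014
AUC_0→∞ (buccal film) = 3035.225 + 1042.014 = 4077.239 ng/mL·hr
F = (AUC_ev/D_ev)/(AUC_iv/D_iv) = (4077.239/375)/(5620/150) = 10.8726/37.4667 = 0.2902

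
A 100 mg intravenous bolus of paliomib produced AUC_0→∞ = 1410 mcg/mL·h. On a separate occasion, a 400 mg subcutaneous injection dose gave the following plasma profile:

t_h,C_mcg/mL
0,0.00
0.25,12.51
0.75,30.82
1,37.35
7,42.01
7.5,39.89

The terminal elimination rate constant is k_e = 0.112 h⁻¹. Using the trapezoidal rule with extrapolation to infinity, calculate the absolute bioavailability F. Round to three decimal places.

F = 0.113

Trapezoidal AUC_0→7.5 (subcutaneous injection):
  [0→0.25]: (0.00+12.51)/2 × 0.25 = 1.56375
  [0.25→0.75]: (12.51+30.82)/2 × 0.5 = 10.8325
  [0.75→1]: (30.82+37.35)/2 × 0.25 = 8.52125
  [1→7]: (37.35+42.01)/2 × 6 = 238.08
  [7→7.5]: (42.01+39.89)/2 × 0.5 = 20.475
  Sum = 279.4725 mcg/mL·h
Tail: C_last/k_e = 39.89/0.112 = 356.161
AUC_0→∞ (subcutaneous injection) = 279.4725 + 356.161 = 635.6335 mcg/mL·h
F = (AUC_ev/D_ev)/(AUC_iv/D_iv) = (635.6335/400)/(1410/100) = 1.58908/14.1 = 0.1127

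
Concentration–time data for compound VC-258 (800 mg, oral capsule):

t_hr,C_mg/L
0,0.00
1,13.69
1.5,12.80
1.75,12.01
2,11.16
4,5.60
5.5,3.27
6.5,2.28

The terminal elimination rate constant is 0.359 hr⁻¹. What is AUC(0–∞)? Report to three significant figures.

AUC = 52.0 mg/L·hr

Trapezoidal AUC_0→6.5:
  [0→1]: (0.00+13.69)/2 × 1 = 6.845
  [1→1.5]: (13.69+12.80)/2 × 0.5 = 6.6225
  [1.5→1.75]: (12.80+12.01)/2 × 0.25 = 3.10125
  [1.75→2]: (12.01+11.16)/2 × 0.25 = 2.89625
  [2→4]: (11.16+5.60)/2 × 2 = 16.76
  [4→5.5]: (5.60+3.27)/2 × 1.5 = 6.6525
  [5.5→6.5]: (3.27+2.28)/2 × 1 = 2.775
  Sum = 45.6525 mg/L·hr
Extrapolated tail: C_last / k_e = 2.28 / 0.359 = 6.351
AUC_0→∞ = 45.6525 + 6.351 = 52.0035 mg/L·hr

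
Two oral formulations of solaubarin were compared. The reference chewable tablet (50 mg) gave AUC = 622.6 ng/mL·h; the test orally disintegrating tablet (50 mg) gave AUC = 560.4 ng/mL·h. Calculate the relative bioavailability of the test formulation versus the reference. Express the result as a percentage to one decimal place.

F_rel = (AUC_test/D_test) / (AUC_ref/D_ref)
      = (560.4/50) / (622.6/50)
      = 11.208 / 12.452 = 0.9001 = 90.01%

F_rel = 90.0%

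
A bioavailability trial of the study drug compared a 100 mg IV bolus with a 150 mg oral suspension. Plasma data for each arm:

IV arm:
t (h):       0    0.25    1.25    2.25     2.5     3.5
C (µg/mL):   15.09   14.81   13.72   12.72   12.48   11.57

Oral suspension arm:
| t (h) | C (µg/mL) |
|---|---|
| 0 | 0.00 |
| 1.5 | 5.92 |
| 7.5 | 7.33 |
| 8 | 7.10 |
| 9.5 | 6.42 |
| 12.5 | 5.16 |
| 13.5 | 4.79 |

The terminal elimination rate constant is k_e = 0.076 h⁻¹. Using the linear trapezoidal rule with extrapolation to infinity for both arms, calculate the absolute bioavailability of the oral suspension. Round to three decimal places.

Trapezoidal AUC_0→3.5 (IV):
  [0→0.25]: (15.09+14.81)/2 × 0.25 = 3.7375
  [0.25→1.25]: (14.81+13.72)/2 × 1 = 14.265
  [1.25→2.25]: (13.72+12.72)/2 × 1 = 13.22
  [2.25→2.5]: (12.72+12.48)/2 × 0.25 = 3.15
  [2.5→3.5]: (12.48+11.57)/2 × 1 = 12.025
  Sum = 46.3975 µg/mL·h
IV tail: 11.57/0.076 = 152.237; AUC_iv,0→∞ = 46.3975 + 152.237 = 198.6345 µg/mL·h
Trapezoidal AUC_0→13.5 (oral suspension):
  [0→1.5]: (0.00+5.92)/2 × 1.5 = 4.44
  [1.5→7.5]: (5.92+7.33)/2 × 6 = 39.75
  [7.5→8]: (7.33+7.10)/2 × 0.5 = 3.6075
  [8→9.5]: (7.10+6.42)/2 × 1.5 = 10.14
  [9.5→12.5]: (6.42+5.16)/2 × 3 = 17.37
  [12.5→13.5]: (5.16+4.79)/2 × 1 = 4.975
  Sum = 80.2825 µg/mL·h
oral suspension tail: 4.79/0.076 = 63.026; AUC_ev,0→∞ = 80.2825 + 63.026 = 143.3085 µg/mL·h
F = (AUC_ev/D_ev)/(AUC_iv/D_iv) = (143.3085/150)/(198.6345/100) = 0.95539/1.986345 = 0.4810

F = 0.481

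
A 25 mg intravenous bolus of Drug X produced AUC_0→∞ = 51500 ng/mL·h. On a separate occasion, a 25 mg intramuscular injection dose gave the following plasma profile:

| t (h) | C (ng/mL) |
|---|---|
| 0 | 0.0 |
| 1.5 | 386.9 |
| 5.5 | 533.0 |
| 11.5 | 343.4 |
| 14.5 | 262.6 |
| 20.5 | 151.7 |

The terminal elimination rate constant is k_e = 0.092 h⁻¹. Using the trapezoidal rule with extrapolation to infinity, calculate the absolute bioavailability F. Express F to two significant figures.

Trapezoidal AUC_0→20.5 (intramuscular injection):
  [0→1.5]: (0.0+386.9)/2 × 1.5 = 290.175
  [1.5→5.5]: (386.9+533.0)/2 × 4 = 1839.8
  [5.5→11.5]: (533.0+343.4)/2 × 6 = 2629.2
  [11.5→14.5]: (343.4+262.6)/2 × 3 = 909.0
  [14.5→20.5]: (262.6+151.7)/2 × 6 = 1242.9
  Sum = 6911.075 ng/mL·h
Tail: C_last/k_e = 151.7/0.092 = 1648.913
AUC_0→∞ (intramuscular injection) = 6911.075 + 1648.913 = 8559.988 ng/mL·h
F = (AUC_ev/D_ev)/(AUC_iv/D_iv) = (8559.988/25)/(51500/25) = 342.39952/2060 = 0.1662

F = 0.17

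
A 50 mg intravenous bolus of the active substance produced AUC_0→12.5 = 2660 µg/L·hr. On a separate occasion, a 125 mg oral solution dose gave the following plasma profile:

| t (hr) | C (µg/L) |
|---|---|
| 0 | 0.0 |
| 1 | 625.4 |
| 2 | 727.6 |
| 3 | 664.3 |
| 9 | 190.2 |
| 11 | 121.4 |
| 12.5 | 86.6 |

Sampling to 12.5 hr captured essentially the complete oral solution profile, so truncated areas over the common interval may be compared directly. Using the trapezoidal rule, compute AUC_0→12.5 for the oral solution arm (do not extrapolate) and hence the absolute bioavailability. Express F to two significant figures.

F = 0.71

Trapezoidal AUC_0→12.5 (oral solution):
  [0→1]: (0.0+625.4)/2 × 1 = 312.7
  [1→2]: (625.4+727.6)/2 × 1 = 676.5
  [2→3]: (727.6+664.3)/2 × 1 = 695.95
  [3→9]: (664.3+190.2)/2 × 6 = 2563.5
  [9→11]: (190.2+121.4)/2 × 2 = 311.6
  [11→12.5]: (121.4+86.6)/2 × 1.5 = 156.0
  Sum = 4716.25 µg/L·hr
F = (AUC_ev/D_ev)/(AUC_iv/D_iv) = (4716.25/125)/(2660/50) = 37.73/53.2 = 0.7092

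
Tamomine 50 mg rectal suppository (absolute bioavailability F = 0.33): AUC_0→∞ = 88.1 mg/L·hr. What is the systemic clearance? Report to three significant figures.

CL = 0.187 L/hr

CL = F × Dose / AUC_0→∞
   = 0.33 × 50 / 88.1 = 0.187287 L/hr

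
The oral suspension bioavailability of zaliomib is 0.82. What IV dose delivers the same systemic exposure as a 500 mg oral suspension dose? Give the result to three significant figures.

D_iv = 410 mg

Systemic exposure from an extravascular dose = F × D_ev, so the equivalent IV dose is F × D_ev.
D_iv = F × D_ev = 0.82 × 500 = 410 mg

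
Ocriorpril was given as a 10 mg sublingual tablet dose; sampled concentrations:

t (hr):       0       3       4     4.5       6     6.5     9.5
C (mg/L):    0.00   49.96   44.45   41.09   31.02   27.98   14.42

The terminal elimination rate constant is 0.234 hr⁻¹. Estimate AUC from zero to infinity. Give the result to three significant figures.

Trapezoidal AUC_0→9.5:
  [0→3]: (0.00+49.96)/2 × 3 = 74.94
  [3→4]: (49.96+44.45)/2 × 1 = 47.205
  [4→4.5]: (44.45+41.09)/2 × 0.5 = 21.385
  [4.5→6]: (41.09+31.02)/2 × 1.5 = 54.0825
  [6→6.5]: (31.02+27.98)/2 × 0.5 = 14.75
  [6.5→9.5]: (27.98+14.42)/2 × 3 = 63.6
  Sum = 275.9625 mg/L·hr
Extrapolated tail: C_last / k_e = 14.42 / 0.234 = 61.624
AUC_0→∞ = 275.9625 + 61.624 = 337.5865 mg/L·hr

AUC = 338 mg/L·hr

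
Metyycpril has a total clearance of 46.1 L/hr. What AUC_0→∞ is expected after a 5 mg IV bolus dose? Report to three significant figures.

AUC_0→∞ = Dose_iv / CL
        = 5 / 46.1 = 0.10846 mg/L·hr

AUC = 0.108 mg/L·hr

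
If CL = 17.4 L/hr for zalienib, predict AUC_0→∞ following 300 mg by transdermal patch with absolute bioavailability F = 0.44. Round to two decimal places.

AUC_0→∞ = F × Dose / CL
        = 0.44 × 300 / 17.4 = 7.58621 mg/L·hr

AUC = 7.59 mg/L·hr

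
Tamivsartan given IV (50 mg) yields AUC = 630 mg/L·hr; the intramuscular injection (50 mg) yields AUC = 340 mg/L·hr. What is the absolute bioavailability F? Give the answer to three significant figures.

F = 0.540

F = (AUC_ev / D_ev) / (AUC_iv / D_iv)
  = (340/50) / (630/50)
  = 6.8 / 12.6 = 0.5397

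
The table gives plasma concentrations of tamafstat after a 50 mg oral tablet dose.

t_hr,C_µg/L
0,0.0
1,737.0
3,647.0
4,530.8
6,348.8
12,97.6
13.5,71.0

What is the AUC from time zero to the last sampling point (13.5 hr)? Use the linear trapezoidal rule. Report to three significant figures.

AUC = 4690 µg/L·hr

Trapezoidal AUC_0→13.5:
  [0→1]: (0.0+737.0)/2 × 1 = 368.5
  [1→3]: (737.0+647.0)/2 × 2 = 1384.0
  [3→4]: (647.0+530.8)/2 × 1 = 588.9
  [4→6]: (530.8+348.8)/2 × 2 = 879.6
  [6→12]: (348.8+97.6)/2 × 6 = 1339.2
  [12→13.5]: (97.6+71.0)/2 × 1.5 = 126.45
  Sum = 4686.65 µg/L·hr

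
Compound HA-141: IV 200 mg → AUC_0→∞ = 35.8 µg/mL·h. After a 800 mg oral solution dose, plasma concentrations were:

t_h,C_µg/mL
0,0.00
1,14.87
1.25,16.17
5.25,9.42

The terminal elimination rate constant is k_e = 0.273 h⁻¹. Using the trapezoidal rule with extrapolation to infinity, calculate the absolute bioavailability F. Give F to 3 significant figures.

F = 0.677

Trapezoidal AUC_0→5.25 (oral solution):
  [0→1]: (0.00+14.87)/2 × 1 = 7.435
  [1→1.25]: (14.87+16.17)/2 × 0.25 = 3.88
  [1.25→5.25]: (16.17+9.42)/2 × 4 = 51.18
  Sum = 62.495 µg/mL·h
Tail: C_last/k_e = 9.42/0.273 = 34.505
AUC_0→∞ (oral solution) = 62.495 + 34.505 = 97.0 µg/mL·h
F = (AUC_ev/D_ev)/(AUC_iv/D_iv) = (97.0/800)/(35.8/200) = 0.12125/0.179 = 0.6774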